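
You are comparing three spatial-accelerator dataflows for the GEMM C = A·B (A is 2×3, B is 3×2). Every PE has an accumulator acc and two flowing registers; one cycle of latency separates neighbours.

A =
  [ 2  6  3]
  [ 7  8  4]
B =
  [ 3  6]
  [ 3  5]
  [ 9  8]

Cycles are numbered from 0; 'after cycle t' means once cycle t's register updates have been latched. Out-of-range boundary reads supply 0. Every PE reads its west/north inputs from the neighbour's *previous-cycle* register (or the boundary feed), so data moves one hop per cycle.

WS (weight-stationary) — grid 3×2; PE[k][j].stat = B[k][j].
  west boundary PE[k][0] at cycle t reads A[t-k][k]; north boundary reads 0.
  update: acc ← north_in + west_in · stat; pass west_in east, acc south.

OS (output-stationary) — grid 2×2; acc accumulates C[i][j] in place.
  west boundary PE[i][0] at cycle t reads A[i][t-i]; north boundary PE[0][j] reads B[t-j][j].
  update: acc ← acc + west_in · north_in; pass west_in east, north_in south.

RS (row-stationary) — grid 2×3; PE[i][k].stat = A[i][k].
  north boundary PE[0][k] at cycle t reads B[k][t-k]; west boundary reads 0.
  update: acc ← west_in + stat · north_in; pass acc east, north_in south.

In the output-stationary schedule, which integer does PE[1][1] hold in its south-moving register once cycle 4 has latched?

OS (2×2). Following PE[1][1] plus its west/north inputs:
  step 0 · PE0,1: acc=0; fwd→0 fwd↓0
  step 0 · PE1,0: acc=0; fwd→0 fwd↓0
  step 0 · PE1,1: acc=0; fwd→0 fwd↓0
  step 1 · PE0,1: acc=12; fwd→2 fwd↓6
  step 1 · PE1,0: acc=21; fwd→7 fwd↓3
  step 1 · PE1,1: acc=0; fwd→0 fwd↓0
  step 2 · PE0,1: acc=42; fwd→6 fwd↓5
  step 2 · PE1,0: acc=45; fwd→8 fwd↓3
  step 2 · PE1,1: acc=42; fwd→7 fwd↓6
  step 3 · PE0,1: acc=66; fwd→3 fwd↓8
  step 3 · PE1,0: acc=81; fwd→4 fwd↓9
  step 3 · PE1,1: acc=82; fwd→8 fwd↓5
  step 4 · PE0,1: acc=66; fwd→0 fwd↓0
  step 4 · PE1,0: acc=81; fwd→0 fwd↓0
  step 4 · PE1,1: acc=114; fwd→4 fwd↓8

register = 8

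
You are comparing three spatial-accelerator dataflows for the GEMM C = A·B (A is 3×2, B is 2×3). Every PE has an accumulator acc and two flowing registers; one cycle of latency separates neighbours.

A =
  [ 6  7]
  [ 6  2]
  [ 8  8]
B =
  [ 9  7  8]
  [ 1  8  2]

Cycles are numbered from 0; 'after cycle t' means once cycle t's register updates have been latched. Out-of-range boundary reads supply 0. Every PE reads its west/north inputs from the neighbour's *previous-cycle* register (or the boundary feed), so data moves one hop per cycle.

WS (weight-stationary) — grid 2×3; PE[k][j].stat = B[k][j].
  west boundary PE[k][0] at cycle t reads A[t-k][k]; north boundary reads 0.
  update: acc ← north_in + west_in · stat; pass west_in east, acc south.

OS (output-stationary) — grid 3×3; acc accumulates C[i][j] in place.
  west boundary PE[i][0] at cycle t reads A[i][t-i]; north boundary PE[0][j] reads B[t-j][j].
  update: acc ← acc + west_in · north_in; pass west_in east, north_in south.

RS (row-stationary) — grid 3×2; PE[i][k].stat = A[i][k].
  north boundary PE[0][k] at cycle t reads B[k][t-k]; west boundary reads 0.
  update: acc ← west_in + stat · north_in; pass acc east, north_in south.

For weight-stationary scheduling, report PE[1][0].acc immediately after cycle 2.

PE[1][0].acc = 56

WS (2×3). Following PE[1][0] plus its west/north inputs:
  cycle 0: PE[0][0] → acc 54, east 6, south 54
  cycle 0: PE[1][0] → acc 0, east 0, south 0
  cycle 1: PE[0][0] → acc 54, east 6, south 54
  cycle 1: PE[1][0] → acc 61, east 7, south 61
  cycle 2: PE[0][0] → acc 72, east 8, south 72
  cycle 2: PE[1][0] → acc 56, east 2, south 56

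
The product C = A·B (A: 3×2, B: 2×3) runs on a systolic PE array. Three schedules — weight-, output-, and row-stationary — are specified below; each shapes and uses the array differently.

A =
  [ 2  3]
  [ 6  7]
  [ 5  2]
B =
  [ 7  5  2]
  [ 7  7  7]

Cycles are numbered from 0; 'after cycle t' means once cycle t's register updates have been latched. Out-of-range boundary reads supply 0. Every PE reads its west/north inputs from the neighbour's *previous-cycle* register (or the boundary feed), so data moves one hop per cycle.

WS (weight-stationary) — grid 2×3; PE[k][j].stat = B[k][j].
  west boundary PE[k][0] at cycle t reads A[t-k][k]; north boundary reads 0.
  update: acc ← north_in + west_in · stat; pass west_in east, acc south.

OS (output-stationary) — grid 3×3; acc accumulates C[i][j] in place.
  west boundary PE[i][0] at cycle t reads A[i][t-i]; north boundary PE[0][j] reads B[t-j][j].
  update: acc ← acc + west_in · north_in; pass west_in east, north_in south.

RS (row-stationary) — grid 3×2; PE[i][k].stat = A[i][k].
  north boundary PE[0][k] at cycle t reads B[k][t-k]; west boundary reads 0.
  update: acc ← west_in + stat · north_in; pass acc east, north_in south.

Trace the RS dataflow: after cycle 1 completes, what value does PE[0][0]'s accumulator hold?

PE[0][0].acc = 10

Tracing RS — 3×2 array, target PE[0][0]:
  [0] (0,0) acc=14 (h:14 v:7)
  [1] (0,0) acc=10 (h:10 v:5)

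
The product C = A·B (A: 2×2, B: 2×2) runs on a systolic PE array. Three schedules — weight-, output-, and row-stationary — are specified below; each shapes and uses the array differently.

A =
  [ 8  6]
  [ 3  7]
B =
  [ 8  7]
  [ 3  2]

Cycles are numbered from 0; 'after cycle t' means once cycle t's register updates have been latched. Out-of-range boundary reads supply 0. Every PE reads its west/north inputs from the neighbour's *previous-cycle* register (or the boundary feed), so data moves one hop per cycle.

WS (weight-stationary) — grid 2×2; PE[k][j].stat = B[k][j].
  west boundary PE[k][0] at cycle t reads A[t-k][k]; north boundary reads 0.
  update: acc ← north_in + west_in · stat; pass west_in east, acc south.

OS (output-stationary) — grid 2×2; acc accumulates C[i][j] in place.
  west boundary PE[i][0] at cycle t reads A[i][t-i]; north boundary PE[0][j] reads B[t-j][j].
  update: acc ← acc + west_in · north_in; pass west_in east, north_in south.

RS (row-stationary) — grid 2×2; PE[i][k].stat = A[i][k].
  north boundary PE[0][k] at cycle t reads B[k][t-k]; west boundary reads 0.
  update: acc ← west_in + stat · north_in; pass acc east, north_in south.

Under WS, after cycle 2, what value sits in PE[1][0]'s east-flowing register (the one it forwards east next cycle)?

register = 7

Tracing WS — 2×2 array, target PE[1][0]:
  @0  [0,0]  acc 64  |  →8  ↓64
  @0  [1,0]  acc 0  |  →0  ↓0
  @1  [0,0]  acc 24  |  →3  ↓24
  @1  [1,0]  acc 82  |  →6  ↓82
  @2  [0,0]  acc 0  |  →0  ↓0
  @2  [1,0]  acc 45  |  →7  ↓45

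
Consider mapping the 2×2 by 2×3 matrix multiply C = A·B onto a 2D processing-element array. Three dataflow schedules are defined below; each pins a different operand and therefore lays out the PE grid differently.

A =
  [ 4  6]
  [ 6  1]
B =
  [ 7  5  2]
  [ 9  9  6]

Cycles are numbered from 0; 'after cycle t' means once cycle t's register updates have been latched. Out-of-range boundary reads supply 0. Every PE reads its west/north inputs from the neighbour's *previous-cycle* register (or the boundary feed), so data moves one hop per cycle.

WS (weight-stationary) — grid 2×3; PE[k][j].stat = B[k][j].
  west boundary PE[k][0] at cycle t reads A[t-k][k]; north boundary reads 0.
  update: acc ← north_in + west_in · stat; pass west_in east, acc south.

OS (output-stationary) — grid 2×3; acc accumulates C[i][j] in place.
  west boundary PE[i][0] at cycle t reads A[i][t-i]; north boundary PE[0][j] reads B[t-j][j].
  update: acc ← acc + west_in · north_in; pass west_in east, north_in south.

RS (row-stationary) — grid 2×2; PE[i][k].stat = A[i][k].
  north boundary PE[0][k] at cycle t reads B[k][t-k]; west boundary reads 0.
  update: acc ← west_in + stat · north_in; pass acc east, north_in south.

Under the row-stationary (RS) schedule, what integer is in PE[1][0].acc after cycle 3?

RS on a 2×2 grid — tracing PE[1][0] and its feeders:
  c0 r0c0: 28 / 28 / 7
  c0 r1c0: 0 / 0 / 0
  c1 r0c0: 20 / 20 / 5
  c1 r1c0: 42 / 42 / 7
  c2 r0c0: 8 / 8 / 2
  c2 r1c0: 30 / 30 / 5
  c3 r0c0: 0 / 0 / 0
  c3 r1c0: 12 / 12 / 2

PE[1][0].acc = 12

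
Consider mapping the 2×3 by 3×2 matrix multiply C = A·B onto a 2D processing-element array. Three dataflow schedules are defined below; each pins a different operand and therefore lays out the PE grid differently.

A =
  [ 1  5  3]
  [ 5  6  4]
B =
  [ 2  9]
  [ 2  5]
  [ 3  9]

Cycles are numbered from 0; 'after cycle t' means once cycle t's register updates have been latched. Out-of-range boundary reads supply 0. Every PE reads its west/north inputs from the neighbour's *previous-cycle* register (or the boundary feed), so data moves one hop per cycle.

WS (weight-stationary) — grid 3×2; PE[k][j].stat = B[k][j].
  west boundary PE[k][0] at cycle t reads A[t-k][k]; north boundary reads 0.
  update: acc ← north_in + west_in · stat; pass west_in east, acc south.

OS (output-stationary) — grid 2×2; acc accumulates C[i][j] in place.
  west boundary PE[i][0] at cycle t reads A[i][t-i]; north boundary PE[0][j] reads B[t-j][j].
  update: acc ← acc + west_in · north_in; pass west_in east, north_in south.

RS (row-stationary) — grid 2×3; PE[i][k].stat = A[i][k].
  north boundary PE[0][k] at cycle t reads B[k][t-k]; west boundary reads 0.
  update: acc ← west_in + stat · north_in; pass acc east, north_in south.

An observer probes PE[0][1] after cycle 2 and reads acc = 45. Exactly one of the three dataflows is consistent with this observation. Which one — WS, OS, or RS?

dataflow = WS

WS (3×2 grid), PE[0][1]:
  after 0 — PE[0][1] acc=0, pass-E 0, pass-S 0
  after 1 — PE[0][1] acc=9, pass-E 1, pass-S 9
  after 2 — PE[0][1] acc=45, pass-E 5, pass-S 45
OS (2×2 grid), PE[0][1]:
  after 0 — PE[0][1] acc=0, pass-E 0, pass-S 0
  after 1 — PE[0][1] acc=9, pass-E 1, pass-S 9
  after 2 — PE[0][1] acc=34, pass-E 5, pass-S 5
RS (2×3 grid), PE[0][1]:
  after 0 — PE[0][1] acc=0, pass-E 0, pass-S 0
  after 1 — PE[0][1] acc=12, pass-E 12, pass-S 2
  after 2 — PE[0][1] acc=34, pass-E 34, pass-S 5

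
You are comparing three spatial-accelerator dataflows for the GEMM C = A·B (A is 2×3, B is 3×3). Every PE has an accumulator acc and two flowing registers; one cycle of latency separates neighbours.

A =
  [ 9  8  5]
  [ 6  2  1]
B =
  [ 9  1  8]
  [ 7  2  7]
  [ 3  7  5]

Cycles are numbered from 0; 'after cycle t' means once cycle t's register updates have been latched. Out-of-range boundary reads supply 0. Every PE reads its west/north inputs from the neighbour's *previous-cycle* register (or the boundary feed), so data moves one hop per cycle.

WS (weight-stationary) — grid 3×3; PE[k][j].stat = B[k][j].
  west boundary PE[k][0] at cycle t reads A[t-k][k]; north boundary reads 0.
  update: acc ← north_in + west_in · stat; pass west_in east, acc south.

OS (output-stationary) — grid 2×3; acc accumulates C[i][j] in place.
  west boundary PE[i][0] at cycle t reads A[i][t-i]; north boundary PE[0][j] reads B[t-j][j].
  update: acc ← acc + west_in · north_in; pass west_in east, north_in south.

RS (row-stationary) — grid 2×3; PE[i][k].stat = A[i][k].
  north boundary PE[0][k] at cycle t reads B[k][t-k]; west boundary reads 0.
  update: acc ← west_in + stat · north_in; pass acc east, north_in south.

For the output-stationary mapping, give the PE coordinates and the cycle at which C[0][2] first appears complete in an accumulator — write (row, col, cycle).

OS — PE[0][2] is where C[0][2] collects:
  after 0 — PE[0][2] acc=0, pass-E 0, pass-S 0
  after 1 — PE[0][2] acc=0, pass-E 0, pass-S 0
  after 2 — PE[0][2] acc=72, pass-E 9, pass-S 8
  after 3 — PE[0][2] acc=128, pass-E 8, pass-S 7
  after 4 — PE[0][2] acc=153, pass-E 5, pass-S 5

(row, col, cycle) = (0, 2, 4)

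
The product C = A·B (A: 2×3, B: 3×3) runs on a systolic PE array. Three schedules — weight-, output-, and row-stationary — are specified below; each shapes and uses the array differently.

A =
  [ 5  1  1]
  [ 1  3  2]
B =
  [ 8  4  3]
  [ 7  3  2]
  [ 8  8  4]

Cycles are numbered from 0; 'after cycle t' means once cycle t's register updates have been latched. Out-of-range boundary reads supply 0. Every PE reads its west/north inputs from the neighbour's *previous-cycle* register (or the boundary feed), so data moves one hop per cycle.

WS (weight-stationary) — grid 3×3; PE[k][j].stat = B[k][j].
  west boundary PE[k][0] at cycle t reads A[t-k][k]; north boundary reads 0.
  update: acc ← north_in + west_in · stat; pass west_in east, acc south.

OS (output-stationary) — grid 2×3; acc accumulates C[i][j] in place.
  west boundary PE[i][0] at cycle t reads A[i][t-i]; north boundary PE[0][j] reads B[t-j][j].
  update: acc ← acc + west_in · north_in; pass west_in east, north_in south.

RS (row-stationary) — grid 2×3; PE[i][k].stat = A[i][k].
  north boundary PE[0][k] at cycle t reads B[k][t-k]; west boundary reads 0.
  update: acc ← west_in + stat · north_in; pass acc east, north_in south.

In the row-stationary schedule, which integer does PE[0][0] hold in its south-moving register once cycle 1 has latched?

register = 4

RS on a 2×3 grid — tracing PE[0][0] and its feeders:
  [0] (0,0) acc=40 (h:40 v:8)
  [1] (0,0) acc=20 (h:20 v:4)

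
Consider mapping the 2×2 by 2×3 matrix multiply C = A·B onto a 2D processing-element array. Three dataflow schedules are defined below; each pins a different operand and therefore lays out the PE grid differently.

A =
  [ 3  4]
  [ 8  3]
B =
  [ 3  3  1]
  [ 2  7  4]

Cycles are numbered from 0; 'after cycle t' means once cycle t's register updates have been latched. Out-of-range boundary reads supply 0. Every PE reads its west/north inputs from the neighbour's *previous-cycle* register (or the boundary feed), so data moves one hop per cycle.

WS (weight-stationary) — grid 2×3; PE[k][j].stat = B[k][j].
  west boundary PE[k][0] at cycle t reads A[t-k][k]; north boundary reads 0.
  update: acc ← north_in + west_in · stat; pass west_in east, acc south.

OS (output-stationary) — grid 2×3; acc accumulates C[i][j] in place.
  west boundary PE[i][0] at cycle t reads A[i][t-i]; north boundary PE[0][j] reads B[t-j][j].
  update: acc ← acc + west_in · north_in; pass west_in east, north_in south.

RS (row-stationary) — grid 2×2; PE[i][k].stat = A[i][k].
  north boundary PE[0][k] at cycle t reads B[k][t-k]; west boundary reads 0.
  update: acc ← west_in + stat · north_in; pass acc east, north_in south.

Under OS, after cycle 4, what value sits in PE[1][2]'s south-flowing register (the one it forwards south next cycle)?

register = 4

OS (2×3). Following PE[1][2] plus its west/north inputs:
  0: (0,2).acc=0  regs=<0,0>
  0: (1,1).acc=0  regs=<0,0>
  0: (1,2).acc=0  regs=<0,0>
  1: (0,2).acc=0  regs=<0,0>
  1: (1,1).acc=0  regs=<0,0>
  1: (1,2).acc=0  regs=<0,0>
  2: (0,2).acc=3  regs=<3,1>
  2: (1,1).acc=24  regs=<8,3>
  2: (1,2).acc=0  regs=<0,0>
  3: (0,2).acc=19  regs=<4,4>
  3: (1,1).acc=45  regs=<3,7>
  3: (1,2).acc=8  regs=<8,1>
  4: (0,2).acc=19  regs=<0,0>
  4: (1,1).acc=45  regs=<0,0>
  4: (1,2).acc=20  regs=<3,4>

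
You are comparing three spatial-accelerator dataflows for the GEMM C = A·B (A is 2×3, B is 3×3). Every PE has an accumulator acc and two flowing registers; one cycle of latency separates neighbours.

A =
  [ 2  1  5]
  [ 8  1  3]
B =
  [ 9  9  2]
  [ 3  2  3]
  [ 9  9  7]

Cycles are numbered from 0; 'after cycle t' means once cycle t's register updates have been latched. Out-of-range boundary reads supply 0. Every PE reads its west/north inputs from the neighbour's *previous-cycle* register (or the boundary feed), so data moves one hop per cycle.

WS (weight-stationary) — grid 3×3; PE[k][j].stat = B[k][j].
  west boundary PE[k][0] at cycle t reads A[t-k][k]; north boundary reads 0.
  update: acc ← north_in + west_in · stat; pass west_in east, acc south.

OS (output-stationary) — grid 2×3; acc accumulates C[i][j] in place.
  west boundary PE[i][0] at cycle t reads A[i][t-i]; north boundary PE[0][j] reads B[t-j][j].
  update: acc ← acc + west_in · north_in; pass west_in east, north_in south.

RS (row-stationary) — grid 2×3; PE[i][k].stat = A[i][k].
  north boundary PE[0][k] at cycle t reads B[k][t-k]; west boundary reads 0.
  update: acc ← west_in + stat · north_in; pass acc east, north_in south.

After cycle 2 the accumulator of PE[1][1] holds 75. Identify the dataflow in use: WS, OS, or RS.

WS [3×3] PE[1][1] across cycles:
  [0] (1,1) acc=0 (h:0 v:0)
  [1] (1,1) acc=0 (h:0 v:0)
  [2] (1,1) acc=20 (h:1 v:20)
OS [2×3] PE[1][1] across cycles:
  [0] (1,1) acc=0 (h:0 v:0)
  [1] (1,1) acc=0 (h:0 v:0)
  [2] (1,1) acc=72 (h:8 v:9)
RS [2×3] PE[1][1] across cycles:
  [0] (1,1) acc=0 (h:0 v:0)
  [1] (1,1) acc=0 (h:0 v:0)
  [2] (1,1) acc=75 (h:75 v:3)

dataflow = RS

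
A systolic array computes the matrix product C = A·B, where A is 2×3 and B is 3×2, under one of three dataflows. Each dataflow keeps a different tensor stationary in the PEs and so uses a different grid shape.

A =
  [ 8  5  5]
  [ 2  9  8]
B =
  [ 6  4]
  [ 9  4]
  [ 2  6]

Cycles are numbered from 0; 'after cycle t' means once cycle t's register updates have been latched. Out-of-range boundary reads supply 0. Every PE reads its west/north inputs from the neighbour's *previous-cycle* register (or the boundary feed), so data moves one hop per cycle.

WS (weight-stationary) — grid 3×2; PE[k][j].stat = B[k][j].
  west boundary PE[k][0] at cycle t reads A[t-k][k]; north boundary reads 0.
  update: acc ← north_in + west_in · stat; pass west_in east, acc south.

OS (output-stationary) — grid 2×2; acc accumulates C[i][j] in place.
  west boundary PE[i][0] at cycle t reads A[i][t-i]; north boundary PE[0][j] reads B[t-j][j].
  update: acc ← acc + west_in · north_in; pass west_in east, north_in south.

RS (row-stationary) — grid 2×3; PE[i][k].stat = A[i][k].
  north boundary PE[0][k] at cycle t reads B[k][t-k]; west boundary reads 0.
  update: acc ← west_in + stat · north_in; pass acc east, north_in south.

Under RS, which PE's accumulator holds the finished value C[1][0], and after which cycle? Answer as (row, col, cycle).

RS — PE[1][2] is where C[1][0] collects:
  c0 r1c2: 0 / 0 / 0
  c1 r1c2: 0 / 0 / 0
  c2 r1c2: 0 / 0 / 0
  c3 r1c2: 109 / 109 / 2

(row, col, cycle) = (1, 2, 3)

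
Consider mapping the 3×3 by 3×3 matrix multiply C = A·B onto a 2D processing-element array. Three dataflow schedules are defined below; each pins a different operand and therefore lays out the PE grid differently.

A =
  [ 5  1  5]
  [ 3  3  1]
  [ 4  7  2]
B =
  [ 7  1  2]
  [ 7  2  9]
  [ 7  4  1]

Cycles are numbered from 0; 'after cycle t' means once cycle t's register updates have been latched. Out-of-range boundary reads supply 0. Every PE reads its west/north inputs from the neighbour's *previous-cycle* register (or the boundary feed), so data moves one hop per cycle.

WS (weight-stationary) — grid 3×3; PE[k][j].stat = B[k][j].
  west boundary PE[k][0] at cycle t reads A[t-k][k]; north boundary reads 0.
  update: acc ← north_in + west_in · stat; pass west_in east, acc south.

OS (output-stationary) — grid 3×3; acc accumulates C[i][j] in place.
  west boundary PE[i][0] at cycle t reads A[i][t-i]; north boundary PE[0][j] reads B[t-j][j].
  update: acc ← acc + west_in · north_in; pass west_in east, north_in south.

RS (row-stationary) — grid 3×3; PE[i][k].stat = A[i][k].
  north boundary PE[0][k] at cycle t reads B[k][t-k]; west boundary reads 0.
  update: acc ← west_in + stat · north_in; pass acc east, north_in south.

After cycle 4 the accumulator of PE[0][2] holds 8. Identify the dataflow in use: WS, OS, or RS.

dataflow = WS

— WS: 3×3; PE[0][2] trace:
  c0 r0c2: 0 / 0 / 0
  c1 r0c2: 0 / 0 / 0
  c2 r0c2: 10 / 5 / 10
  c3 r0c2: 6 / 3 / 6
  c4 r0c2: 8 / 4 / 8
— OS: 3×3; PE[0][2] trace:
  c0 r0c2: 0 / 0 / 0
  c1 r0c2: 0 / 0 / 0
  c2 r0c2: 10 / 5 / 2
  c3 r0c2: 19 / 1 / 9
  c4 r0c2: 24 / 5 / 1
— RS: 3×3; PE[0][2] trace:
  c0 r0c2: 0 / 0 / 0
  c1 r0c2: 0 / 0 / 0
  c2 r0c2: 77 / 77 / 7
  c3 r0c2: 27 / 27 / 4
  c4 r0c2: 24 / 24 / 1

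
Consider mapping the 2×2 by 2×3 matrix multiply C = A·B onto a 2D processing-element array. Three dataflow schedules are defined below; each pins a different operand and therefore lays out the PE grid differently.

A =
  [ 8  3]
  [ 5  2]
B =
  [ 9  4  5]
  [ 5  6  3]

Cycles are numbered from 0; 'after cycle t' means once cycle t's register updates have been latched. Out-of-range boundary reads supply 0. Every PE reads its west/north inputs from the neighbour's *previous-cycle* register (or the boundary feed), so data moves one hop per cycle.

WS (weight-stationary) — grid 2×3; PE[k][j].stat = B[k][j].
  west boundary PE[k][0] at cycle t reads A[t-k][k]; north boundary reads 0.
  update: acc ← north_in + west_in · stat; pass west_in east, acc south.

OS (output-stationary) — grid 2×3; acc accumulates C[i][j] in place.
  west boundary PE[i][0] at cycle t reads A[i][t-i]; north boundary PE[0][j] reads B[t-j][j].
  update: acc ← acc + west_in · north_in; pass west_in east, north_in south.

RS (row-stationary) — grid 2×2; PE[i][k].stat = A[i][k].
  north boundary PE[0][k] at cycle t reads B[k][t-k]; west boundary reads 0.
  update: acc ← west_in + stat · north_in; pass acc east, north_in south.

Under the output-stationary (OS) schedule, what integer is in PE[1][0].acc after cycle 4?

OS (2×3). Following PE[1][0] plus its west/north inputs:
  c0 r0c0: 72 / 8 / 9
  c0 r1c0: 0 / 0 / 0
  c1 r0c0: 87 / 3 / 5
  c1 r1c0: 45 / 5 / 9
  c2 r0c0: 87 / 0 / 0
  c2 r1c0: 55 / 2 / 5
  c3 r0c0: 87 / 0 / 0
  c3 r1c0: 55 / 0 / 0
  c4 r0c0: 87 / 0 / 0
  c4 r1c0: 55 / 0 / 0

PE[1][0].acc = 55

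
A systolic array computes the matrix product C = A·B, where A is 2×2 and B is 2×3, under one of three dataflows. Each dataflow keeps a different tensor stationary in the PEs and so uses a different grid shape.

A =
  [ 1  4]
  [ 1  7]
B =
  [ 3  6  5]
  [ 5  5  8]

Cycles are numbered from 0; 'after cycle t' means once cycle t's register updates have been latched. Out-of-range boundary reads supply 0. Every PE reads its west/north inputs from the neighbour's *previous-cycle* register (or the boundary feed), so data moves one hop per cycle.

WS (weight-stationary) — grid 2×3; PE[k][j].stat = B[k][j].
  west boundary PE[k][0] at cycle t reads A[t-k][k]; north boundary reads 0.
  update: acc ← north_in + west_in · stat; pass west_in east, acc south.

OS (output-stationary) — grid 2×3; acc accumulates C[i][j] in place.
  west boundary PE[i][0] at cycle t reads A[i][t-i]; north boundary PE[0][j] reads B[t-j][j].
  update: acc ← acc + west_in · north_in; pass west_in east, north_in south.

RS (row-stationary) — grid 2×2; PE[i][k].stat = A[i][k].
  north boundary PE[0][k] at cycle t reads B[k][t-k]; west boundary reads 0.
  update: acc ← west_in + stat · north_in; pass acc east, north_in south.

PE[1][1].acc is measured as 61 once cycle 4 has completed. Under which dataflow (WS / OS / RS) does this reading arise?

dataflow = RS

WS [2×3] PE[1][1] across cycles:
  after 0 — PE[1][1] acc=0, pass-E 0, pass-S 0
  after 1 — PE[1][1] acc=0, pass-E 0, pass-S 0
  after 2 — PE[1][1] acc=26, pass-E 4, pass-S 26
  after 3 — PE[1][1] acc=41, pass-E 7, pass-S 41
  after 4 — PE[1][1] acc=0, pass-E 0, pass-S 0
OS [2×3] PE[1][1] across cycles:
  after 0 — PE[1][1] acc=0, pass-E 0, pass-S 0
  after 1 — PE[1][1] acc=0, pass-E 0, pass-S 0
  after 2 — PE[1][1] acc=6, pass-E 1, pass-S 6
  after 3 — PE[1][1] acc=41, pass-E 7, pass-S 5
  after 4 — PE[1][1] acc=41, pass-E 0, pass-S 0
RS [2×2] PE[1][1] across cycles:
  after 0 — PE[1][1] acc=0, pass-E 0, pass-S 0
  after 1 — PE[1][1] acc=0, pass-E 0, pass-S 0
  after 2 — PE[1][1] acc=38, pass-E 38, pass-S 5
  after 3 — PE[1][1] acc=41, pass-E 41, pass-S 5
  after 4 — PE[1][1] acc=61, pass-E 61, pass-S 8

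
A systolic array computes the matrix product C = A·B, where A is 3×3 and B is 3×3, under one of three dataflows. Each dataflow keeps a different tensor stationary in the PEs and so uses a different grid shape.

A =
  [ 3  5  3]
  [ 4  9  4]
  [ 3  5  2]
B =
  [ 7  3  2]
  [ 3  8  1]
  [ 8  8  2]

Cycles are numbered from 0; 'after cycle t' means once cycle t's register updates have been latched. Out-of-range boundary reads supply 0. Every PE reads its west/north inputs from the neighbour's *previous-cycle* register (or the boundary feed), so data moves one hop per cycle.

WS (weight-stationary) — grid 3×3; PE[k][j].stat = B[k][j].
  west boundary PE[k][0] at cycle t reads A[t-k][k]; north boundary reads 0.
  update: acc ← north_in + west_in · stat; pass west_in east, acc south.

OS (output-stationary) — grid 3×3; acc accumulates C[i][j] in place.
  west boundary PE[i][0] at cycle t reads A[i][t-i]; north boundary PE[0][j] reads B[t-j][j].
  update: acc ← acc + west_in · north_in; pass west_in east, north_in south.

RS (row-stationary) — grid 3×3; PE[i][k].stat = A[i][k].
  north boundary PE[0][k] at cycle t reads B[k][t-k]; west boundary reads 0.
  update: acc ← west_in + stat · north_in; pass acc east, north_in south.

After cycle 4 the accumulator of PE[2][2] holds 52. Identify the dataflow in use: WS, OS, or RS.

dataflow = RS

— WS: 3×3; PE[2][2] trace:
  0: (2,2).acc=0  regs=<0,0>
  1: (2,2).acc=0  regs=<0,0>
  2: (2,2).acc=0  regs=<0,0>
  3: (2,2).acc=0  regs=<0,0>
  4: (2,2).acc=17  regs=<3,17>
— OS: 3×3; PE[2][2] trace:
  0: (2,2).acc=0  regs=<0,0>
  1: (2,2).acc=0  regs=<0,0>
  2: (2,2).acc=0  regs=<0,0>
  3: (2,2).acc=0  regs=<0,0>
  4: (2,2).acc=6  regs=<3,2>
— RS: 3×3; PE[2][2] trace:
  0: (2,2).acc=0  regs=<0,0>
  1: (2,2).acc=0  regs=<0,0>
  2: (2,2).acc=0  regs=<0,0>
  3: (2,2).acc=0  regs=<0,0>
  4: (2,2).acc=52  regs=<52,8>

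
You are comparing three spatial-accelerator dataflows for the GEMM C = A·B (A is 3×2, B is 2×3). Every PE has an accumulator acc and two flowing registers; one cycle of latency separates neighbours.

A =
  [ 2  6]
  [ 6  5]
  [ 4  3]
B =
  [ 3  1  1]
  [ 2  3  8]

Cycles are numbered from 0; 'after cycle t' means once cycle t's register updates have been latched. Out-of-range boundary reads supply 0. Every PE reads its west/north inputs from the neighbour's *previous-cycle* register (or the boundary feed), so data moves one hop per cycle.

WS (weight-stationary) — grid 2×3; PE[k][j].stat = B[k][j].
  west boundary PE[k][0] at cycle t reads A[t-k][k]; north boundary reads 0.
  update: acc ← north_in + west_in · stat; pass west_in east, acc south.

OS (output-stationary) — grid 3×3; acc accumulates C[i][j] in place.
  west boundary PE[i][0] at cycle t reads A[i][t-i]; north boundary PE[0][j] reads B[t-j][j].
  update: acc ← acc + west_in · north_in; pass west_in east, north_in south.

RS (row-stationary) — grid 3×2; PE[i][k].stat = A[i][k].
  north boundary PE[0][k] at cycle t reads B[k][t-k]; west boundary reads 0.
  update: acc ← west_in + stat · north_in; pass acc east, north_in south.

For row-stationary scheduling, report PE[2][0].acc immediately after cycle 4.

PE[2][0].acc = 4

RS on a 3×2 grid — tracing PE[2][0] and its feeders:
  step 0 · PE1,0: acc=0; fwd→0 fwd↓0
  step 0 · PE2,0: acc=0; fwd→0 fwd↓0
  step 1 · PE1,0: acc=18; fwd→18 fwd↓3
  step 1 · PE2,0: acc=0; fwd→0 fwd↓0
  step 2 · PE1,0: acc=6; fwd→6 fwd↓1
  step 2 · PE2,0: acc=12; fwd→12 fwd↓3
  step 3 · PE1,0: acc=6; fwd→6 fwd↓1
  step 3 · PE2,0: acc=4; fwd→4 fwd↓1
  step 4 · PE1,0: acc=0; fwd→0 fwd↓0
  step 4 · PE2,0: acc=4; fwd→4 fwd↓1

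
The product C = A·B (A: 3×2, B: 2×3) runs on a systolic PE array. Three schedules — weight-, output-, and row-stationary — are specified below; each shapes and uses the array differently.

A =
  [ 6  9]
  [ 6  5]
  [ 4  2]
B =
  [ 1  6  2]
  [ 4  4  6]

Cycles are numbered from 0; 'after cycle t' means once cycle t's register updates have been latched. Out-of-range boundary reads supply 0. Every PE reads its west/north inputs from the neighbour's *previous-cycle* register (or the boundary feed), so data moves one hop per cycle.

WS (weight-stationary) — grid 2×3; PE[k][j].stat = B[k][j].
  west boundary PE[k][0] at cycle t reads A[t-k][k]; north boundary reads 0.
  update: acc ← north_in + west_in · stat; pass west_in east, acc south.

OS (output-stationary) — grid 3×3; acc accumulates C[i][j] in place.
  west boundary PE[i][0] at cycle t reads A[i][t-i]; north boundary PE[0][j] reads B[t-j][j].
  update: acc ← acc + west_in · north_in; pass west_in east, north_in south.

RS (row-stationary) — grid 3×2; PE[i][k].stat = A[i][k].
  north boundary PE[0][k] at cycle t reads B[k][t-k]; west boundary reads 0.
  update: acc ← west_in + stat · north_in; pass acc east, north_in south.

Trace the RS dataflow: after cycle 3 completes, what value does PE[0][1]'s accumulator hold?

Tracing RS — 3×2 array, target PE[0][1]:
  after 0 — PE[0][0] acc=6, pass-E 6, pass-S 1
  after 0 — PE[0][1] acc=0, pass-E 0, pass-S 0
  after 1 — PE[0][0] acc=36, pass-E 36, pass-S 6
  after 1 — PE[0][1] acc=42, pass-E 42, pass-S 4
  after 2 — PE[0][0] acc=12, pass-E 12, pass-S 2
  after 2 — PE[0][1] acc=72, pass-E 72, pass-S 4
  after 3 — PE[0][0] acc=0, pass-E 0, pass-S 0
  after 3 — PE[0][1] acc=66, pass-E 66, pass-S 6

PE[0][1].acc = 66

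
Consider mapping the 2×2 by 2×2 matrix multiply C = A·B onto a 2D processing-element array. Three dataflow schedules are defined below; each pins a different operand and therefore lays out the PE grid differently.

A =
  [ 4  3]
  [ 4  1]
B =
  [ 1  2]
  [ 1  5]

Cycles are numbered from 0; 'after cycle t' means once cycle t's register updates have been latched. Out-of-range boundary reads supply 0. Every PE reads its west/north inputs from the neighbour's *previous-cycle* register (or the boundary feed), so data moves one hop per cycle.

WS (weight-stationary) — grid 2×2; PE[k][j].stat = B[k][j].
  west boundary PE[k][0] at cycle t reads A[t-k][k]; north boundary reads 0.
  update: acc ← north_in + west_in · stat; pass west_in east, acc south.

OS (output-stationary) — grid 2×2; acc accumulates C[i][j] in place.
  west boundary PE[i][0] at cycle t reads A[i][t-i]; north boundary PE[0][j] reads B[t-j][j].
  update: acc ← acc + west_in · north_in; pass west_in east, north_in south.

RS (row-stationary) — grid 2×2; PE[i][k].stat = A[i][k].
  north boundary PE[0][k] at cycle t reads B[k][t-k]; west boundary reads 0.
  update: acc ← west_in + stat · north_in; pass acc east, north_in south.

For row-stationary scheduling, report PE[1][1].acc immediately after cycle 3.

PE[1][1].acc = 13

Tracing RS — 2×2 array, target PE[1][1]:
  after 0 — PE[0][1] acc=0, pass-E 0, pass-S 0
  after 0 — PE[1][0] acc=0, pass-E 0, pass-S 0
  after 0 — PE[1][1] acc=0, pass-E 0, pass-S 0
  after 1 — PE[0][1] acc=7, pass-E 7, pass-S 1
  after 1 — PE[1][0] acc=4, pass-E 4, pass-S 1
  after 1 — PE[1][1] acc=0, pass-E 0, pass-S 0
  after 2 — PE[0][1] acc=23, pass-E 23, pass-S 5
  after 2 — PE[1][0] acc=8, pass-E 8, pass-S 2
  after 2 — PE[1][1] acc=5, pass-E 5, pass-S 1
  after 3 — PE[0][1] acc=0, pass-E 0, pass-S 0
  after 3 — PE[1][0] acc=0, pass-E 0, pass-S 0
  after 3 — PE[1][1] acc=13, pass-E 13, pass-S 5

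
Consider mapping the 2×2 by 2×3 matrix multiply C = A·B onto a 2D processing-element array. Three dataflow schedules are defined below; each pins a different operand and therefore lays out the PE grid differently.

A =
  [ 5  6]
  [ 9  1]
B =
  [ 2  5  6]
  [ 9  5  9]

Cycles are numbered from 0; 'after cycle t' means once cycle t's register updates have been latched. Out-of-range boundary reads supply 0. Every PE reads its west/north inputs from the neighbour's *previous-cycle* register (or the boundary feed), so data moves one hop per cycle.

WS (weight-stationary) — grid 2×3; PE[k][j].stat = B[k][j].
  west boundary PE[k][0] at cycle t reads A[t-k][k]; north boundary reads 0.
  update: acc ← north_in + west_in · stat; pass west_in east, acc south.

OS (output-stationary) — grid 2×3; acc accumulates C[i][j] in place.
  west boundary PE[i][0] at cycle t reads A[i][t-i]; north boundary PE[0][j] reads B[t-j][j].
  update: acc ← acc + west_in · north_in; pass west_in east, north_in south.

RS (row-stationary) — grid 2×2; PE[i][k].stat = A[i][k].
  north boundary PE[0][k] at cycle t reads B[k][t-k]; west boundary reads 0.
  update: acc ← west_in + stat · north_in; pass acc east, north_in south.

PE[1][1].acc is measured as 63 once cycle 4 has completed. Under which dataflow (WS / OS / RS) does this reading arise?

— WS: 2×3; PE[1][1] trace:
  [0] (1,1) acc=0 (h:0 v:0)
  [1] (1,1) acc=0 (h:0 v:0)
  [2] (1,1) acc=55 (h:6 v:55)
  [3] (1,1) acc=50 (h:1 v:50)
  [4] (1,1) acc=0 (h:0 v:0)
— OS: 2×3; PE[1][1] trace:
  [0] (1,1) acc=0 (h:0 v:0)
  [1] (1,1) acc=0 (h:0 v:0)
  [2] (1,1) acc=45 (h:9 v:5)
  [3] (1,1) acc=50 (h:1 v:5)
  [4] (1,1) acc=50 (h:0 v:0)
— RS: 2×2; PE[1][1] trace:
  [0] (1,1) acc=0 (h:0 v:0)
  [1] (1,1) acc=0 (h:0 v:0)
  [2] (1,1) acc=27 (h:27 v:9)
  [3] (1,1) acc=50 (h:50 v:5)
  [4] (1,1) acc=63 (h:63 v:9)

dataflow = RS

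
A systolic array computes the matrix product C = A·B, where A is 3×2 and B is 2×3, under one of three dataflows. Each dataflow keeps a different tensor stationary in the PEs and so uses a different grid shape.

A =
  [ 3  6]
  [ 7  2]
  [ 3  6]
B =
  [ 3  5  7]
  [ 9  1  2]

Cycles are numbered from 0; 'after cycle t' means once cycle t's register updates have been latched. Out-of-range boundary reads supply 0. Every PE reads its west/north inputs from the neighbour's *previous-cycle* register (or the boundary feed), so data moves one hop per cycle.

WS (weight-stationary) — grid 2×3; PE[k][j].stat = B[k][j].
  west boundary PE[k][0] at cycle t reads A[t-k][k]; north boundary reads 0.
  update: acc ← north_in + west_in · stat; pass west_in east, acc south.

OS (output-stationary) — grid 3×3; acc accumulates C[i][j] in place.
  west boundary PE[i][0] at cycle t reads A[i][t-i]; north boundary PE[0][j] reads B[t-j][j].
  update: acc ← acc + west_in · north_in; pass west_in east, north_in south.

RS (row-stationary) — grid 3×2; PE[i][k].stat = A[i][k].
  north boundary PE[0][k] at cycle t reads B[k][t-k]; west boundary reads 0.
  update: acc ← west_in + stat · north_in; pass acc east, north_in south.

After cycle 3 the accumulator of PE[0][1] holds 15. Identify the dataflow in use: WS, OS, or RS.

WS (2×3 grid), PE[0][1]:
  after 0 — PE[0][1] acc=0, pass-E 0, pass-S 0
  after 1 — PE[0][1] acc=15, pass-E 3, pass-S 15
  after 2 — PE[0][1] acc=35, pass-E 7, pass-S 35
  after 3 — PE[0][1] acc=15, pass-E 3, pass-S 15
OS (3×3 grid), PE[0][1]:
  after 0 — PE[0][1] acc=0, pass-E 0, pass-S 0
  after 1 — PE[0][1] acc=15, pass-E 3, pass-S 5
  after 2 — PE[0][1] acc=21, pass-E 6, pass-S 1
  after 3 — PE[0][1] acc=21, pass-E 0, pass-S 0
RS (3×2 grid), PE[0][1]:
  after 0 — PE[0][1] acc=0, pass-E 0, pass-S 0
  after 1 — PE[0][1] acc=63, pass-E 63, pass-S 9
  after 2 — PE[0][1] acc=21, pass-E 21, pass-S 1
  after 3 — PE[0][1] acc=33, pass-E 33, pass-S 2

dataflow = WS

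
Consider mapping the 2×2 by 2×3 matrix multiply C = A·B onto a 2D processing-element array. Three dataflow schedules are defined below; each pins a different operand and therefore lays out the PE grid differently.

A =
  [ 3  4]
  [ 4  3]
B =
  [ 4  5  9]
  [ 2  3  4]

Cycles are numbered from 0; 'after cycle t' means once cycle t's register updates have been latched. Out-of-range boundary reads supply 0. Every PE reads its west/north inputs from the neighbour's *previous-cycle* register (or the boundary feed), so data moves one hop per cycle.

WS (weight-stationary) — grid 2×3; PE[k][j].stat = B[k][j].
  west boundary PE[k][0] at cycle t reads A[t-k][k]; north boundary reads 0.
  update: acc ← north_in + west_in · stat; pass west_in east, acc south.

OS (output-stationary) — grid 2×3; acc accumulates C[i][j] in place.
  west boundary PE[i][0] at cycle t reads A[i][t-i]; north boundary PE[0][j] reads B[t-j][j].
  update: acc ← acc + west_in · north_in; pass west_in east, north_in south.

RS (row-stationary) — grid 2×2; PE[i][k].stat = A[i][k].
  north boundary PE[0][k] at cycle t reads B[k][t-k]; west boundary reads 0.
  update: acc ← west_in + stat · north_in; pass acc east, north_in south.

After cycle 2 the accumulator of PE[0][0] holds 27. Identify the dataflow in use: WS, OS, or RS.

— WS: 2×3; PE[0][0] trace:
  cycle 0: PE[0][0] → acc 12, east 3, south 12
  cycle 1: PE[0][0] → acc 16, east 4, south 16
  cycle 2: PE[0][0] → acc 0, east 0, south 0
— OS: 2×3; PE[0][0] trace:
  cycle 0: PE[0][0] → acc 12, east 3, south 4
  cycle 1: PE[0][0] → acc 20, east 4, south 2
  cycle 2: PE[0][0] → acc 20, east 0, south 0
— RS: 2×2; PE[0][0] trace:
  cycle 0: PE[0][0] → acc 12, east 12, south 4
  cycle 1: PE[0][0] → acc 15, east 15, south 5
  cycle 2: PE[0][0] → acc 27, east 27, south 9

dataflow = RS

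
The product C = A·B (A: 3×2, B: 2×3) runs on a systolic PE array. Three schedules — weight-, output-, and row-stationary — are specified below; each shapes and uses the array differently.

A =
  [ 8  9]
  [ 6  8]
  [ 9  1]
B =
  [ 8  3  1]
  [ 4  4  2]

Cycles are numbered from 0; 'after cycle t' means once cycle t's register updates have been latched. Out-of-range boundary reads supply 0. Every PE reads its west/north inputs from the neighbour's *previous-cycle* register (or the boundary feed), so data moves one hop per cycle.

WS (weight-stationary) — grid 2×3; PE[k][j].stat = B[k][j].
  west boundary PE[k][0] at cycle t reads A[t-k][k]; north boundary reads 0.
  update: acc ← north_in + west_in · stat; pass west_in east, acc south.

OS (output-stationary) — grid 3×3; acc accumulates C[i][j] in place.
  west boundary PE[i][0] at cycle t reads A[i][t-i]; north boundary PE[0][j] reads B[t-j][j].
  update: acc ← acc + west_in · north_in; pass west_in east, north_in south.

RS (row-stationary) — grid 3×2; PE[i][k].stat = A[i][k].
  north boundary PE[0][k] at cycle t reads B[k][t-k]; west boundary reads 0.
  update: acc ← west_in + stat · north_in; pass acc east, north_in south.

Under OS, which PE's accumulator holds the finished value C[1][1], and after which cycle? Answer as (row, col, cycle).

Under OS, C[1][1] lands at PE[1][1]:
  0: (1,1).acc=0  regs=<0,0>
  1: (1,1).acc=0  regs=<0,0>
  2: (1,1).acc=18  regs=<6,3>
  3: (1,1).acc=50  regs=<8,4>

(row, col, cycle) = (1, 1, 3)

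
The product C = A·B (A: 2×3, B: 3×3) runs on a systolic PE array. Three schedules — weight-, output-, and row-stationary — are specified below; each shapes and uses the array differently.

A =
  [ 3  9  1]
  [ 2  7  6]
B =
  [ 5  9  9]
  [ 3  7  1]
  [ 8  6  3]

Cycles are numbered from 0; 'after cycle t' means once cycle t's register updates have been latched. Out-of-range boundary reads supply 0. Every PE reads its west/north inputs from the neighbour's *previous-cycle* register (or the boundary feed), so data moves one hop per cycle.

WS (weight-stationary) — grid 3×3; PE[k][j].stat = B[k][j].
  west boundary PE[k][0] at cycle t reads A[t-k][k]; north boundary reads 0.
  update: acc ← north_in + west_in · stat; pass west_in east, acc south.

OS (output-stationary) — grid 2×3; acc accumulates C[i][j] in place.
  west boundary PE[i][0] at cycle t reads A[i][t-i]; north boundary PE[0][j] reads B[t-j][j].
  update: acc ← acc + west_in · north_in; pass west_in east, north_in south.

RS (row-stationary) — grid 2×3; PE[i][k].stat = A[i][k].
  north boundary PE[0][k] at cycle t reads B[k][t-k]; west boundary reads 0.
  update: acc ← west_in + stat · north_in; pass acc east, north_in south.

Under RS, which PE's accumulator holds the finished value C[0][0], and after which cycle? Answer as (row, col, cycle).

(row, col, cycle) = (0, 2, 2)

RS — PE[0][2] is where C[0][0] collects:
  0: (0,2).acc=0  regs=<0,0>
  1: (0,2).acc=0  regs=<0,0>
  2: (0,2).acc=50  regs=<50,8>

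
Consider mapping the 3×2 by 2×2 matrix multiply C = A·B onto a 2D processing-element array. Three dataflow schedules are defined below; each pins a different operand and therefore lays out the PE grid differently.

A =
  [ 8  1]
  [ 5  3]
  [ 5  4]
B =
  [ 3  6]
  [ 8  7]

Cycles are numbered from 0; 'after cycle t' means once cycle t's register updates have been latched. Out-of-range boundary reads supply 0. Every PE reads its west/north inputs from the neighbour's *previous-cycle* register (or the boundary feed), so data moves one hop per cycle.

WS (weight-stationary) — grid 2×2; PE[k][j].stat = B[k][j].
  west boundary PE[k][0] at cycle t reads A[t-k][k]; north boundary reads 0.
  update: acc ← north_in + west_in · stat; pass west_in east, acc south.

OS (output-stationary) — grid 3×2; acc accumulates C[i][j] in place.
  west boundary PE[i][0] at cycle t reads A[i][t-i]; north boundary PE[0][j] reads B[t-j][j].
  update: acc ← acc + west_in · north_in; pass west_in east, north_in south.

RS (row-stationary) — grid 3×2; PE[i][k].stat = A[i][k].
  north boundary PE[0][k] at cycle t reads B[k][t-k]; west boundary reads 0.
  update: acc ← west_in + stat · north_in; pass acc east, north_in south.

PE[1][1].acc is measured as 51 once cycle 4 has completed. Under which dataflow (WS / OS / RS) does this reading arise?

WS [2×2] PE[1][1] across cycles:
  after 0 — PE[1][1] acc=0, pass-E 0, pass-S 0
  after 1 — PE[1][1] acc=0, pass-E 0, pass-S 0
  after 2 — PE[1][1] acc=55, pass-E 1, pass-S 55
  after 3 — PE[1][1] acc=51, pass-E 3, pass-S 51
  after 4 — PE[1][1] acc=58, pass-E 4, pass-S 58
OS [3×2] PE[1][1] across cycles:
  after 0 — PE[1][1] acc=0, pass-E 0, pass-S 0
  after 1 — PE[1][1] acc=0, pass-E 0, pass-S 0
  after 2 — PE[1][1] acc=30, pass-E 5, pass-S 6
  after 3 — PE[1][1] acc=51, pass-E 3, pass-S 7
  after 4 — PE[1][1] acc=51, pass-E 0, pass-S 0
RS [3×2] PE[1][1] across cycles:
  after 0 — PE[1][1] acc=0, pass-E 0, pass-S 0
  after 1 — PE[1][1] acc=0, pass-E 0, pass-S 0
  after 2 — PE[1][1] acc=39, pass-E 39, pass-S 8
  after 3 — PE[1][1] acc=51, pass-E 51, pass-S 7
  after 4 — PE[1][1] acc=0, pass-E 0, pass-S 0

dataflow = OS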